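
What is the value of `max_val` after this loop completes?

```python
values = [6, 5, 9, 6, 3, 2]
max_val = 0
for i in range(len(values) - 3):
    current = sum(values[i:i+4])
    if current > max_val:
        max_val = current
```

Let's trace through this code step by step.

Initialize: values = [6, 5, 9, 6, 3, 2]
Initialize: max_val = 0
Entering loop: for i in range(len(values) - 3):
After iteration 1: i = 0, max_val = 26, current = 26
After iteration 2: i = 1, max_val = 26, current = 23
After iteration 3: i = 2, max_val = 26, current = 20
Loop ends.

Final answer: 26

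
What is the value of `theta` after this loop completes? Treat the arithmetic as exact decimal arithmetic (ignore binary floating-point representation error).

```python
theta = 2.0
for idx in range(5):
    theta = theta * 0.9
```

Let's trace through this code step by step.

Initialize: theta = 2.0
Entering loop: for idx in range(5):
After iteration 1: idx = 0, theta = 1.8
After iteration 2: idx = 1, theta = 1.62
After iteration 3: idx = 2, theta = 1.458
After iteration 4: idx = 3, theta = 1.3122
After iteration 5: idx = 4, theta = 1.18098
Loop ends.

Final answer: 1.18098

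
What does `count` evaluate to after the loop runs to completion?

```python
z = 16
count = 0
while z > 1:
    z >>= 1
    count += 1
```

Let's trace through this code step by step.

Initialize: z = 16
Initialize: count = 0
Entering loop: while z > 1:
After iteration 1: z = 8, count = 1
After iteration 2: z = 4, count = 2
After iteration 3: z = 2, count = 3
After iteration 4: z = 1, count = 4
Loop ends.

Final answer: 4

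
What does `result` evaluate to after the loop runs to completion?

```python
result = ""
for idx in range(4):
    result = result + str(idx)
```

Let's trace through this code step by step.

Initialize: result = ''
Entering loop: for idx in range(4):
After iteration 1: idx = 0, result = '0'
After iteration 2: idx = 1, result = '01'
After iteration 3: idx = 2, result = '012'
After iteration 4: idx = 3, result = '0123'
Loop ends.

Final answer: '0123'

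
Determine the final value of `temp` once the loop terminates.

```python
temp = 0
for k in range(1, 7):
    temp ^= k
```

Let's trace through this code step by step.

Initialize: temp = 0
Entering loop: for k in range(1, 7):
After iteration 1: k = 1, temp = 1
After iteration 2: k = 2, temp = 3
After iteration 3: k = 3, temp = 0
After iteration 4: k = 4, temp = 4
After iteration 5: k = 5, temp = 1
After iteration 6: k = 6, temp = 7
Loop ends.

Final answer: 7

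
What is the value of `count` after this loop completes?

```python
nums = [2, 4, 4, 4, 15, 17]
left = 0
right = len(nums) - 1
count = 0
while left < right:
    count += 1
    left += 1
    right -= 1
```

Let's trace through this code step by step.

Initialize: nums = [2, 4, 4, 4, 15, 17]
Initialize: left = 0
Initialize: right = 5
Initialize: count = 0
Entering loop: while left < right:
After iteration 1: left = 1, right = 4, count = 1
After iteration 2: left = 2, right = 3, count = 2
After iteration 3: left = 3, right = 2, count = 3
Loop ends.

Final answer: 3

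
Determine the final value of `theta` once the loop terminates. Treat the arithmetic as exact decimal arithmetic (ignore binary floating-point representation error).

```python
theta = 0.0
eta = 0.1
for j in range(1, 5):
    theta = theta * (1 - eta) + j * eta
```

Let's trace through this code step by step.

Initialize: theta = 0.0
Initialize: eta = 0.1
Entering loop: for j in range(1, 5):
After iteration 1: j = 1, theta = 0.1
After iteration 2: j = 2, theta = 0.29
After iteration 3: j = 3, theta = 0.561
After iteration 4: j = 4, theta = 0.9049
Loop ends.

Final answer: 0.9049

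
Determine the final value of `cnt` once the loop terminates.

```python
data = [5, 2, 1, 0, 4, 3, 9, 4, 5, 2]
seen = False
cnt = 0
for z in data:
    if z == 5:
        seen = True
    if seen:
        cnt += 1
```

Let's trace through this code step by step.

Initialize: data = [5, 2, 1, 0, 4, 3, 9, 4, 5, 2]
Initialize: seen = False
Initialize: cnt = 0
Entering loop: for z in data:
After iteration 1: z = 5, seen = True, cnt = 1
After iteration 2: z = 2, seen = True, cnt = 2
After iteration 3: z = 1, seen = True, cnt = 3
After iteration 4: z = 0, seen = True, cnt = 4
After iteration 5: z = 4, seen = True, cnt = 5
After iteration 6: z = 3, seen = True, cnt = 6
After iteration 7: z = 9, seen = True, cnt = 7
After iteration 8: z = 4, seen = True, cnt = 8
After iteration 9: z = 5, seen = True, cnt = 9
After iteration 10: z = 2, seen = True, cnt = 10
Loop ends.

Final answer: 10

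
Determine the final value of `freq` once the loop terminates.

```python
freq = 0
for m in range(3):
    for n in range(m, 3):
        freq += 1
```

Let's trace through this code step by step.

Initialize: freq = 0
Entering loop: for m in range(3):
After iteration 1: m = 0, freq = 3
After iteration 2: m = 1, freq = 5
After iteration 3: m = 2, freq = 6
Loop ends.

Final answer: 6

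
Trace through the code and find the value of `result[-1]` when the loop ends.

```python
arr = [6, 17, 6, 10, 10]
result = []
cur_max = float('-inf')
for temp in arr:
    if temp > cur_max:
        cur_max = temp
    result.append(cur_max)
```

Let's trace through this code step by step.

Initialize: arr = [6, 17, 6, 10, 10]
Initialize: result = []
Initialize: cur_max = -inf
Entering loop: for temp in arr:
After iteration 1: temp = 6, result = [6], cur_max = 6
After iteration 2: temp = 17, result = [6, 17], cur_max = 17
After iteration 3: temp = 6, result = [6, 17, 17], cur_max = 17
After iteration 4: temp = 10, result = [6, 17, 17, 17], cur_max = 17
After iteration 5: temp = 10, result = [6, 17, 17, 17, 17], cur_max = 17
Loop ends.
result[-1] = 17

Final answer: 17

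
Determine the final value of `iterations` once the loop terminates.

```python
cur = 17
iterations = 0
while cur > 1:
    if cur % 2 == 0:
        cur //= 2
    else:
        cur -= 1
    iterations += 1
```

Let's trace through this code step by step.

Initialize: cur = 17
Initialize: iterations = 0
Entering loop: while cur > 1:
After iteration 1: cur = 16, iterations = 1
After iteration 2: cur = 8, iterations = 2
After iteration 3: cur = 4, iterations = 3
After iteration 4: cur = 2, iterations = 4
After iteration 5: cur = 1, iterations = 5
Loop ends.

Final answer: 5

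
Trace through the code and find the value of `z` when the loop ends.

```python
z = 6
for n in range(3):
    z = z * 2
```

Let's trace through this code step by step.

Initialize: z = 6
Entering loop: for n in range(3):
After iteration 1: n = 0, z = 12
After iteration 2: n = 1, z = 24
After iteration 3: n = 2, z = 48
Loop ends.

Final answer: 48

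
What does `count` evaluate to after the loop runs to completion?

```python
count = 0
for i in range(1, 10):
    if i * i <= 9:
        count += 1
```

Let's trace through this code step by step.

Initialize: count = 0
Entering loop: for i in range(1, 10):
After iteration 1: i = 1, count = 1
After iteration 2: i = 2, count = 2
After iteration 3: i = 3, count = 3
After iteration 4: i = 4, count = 3
After iteration 5: i = 5, count = 3
After iteration 6: i = 6, count = 3
After iteration 7: i = 7, count = 3
After iteration 8: i = 8, count = 3
After iteration 9: i = 9, count = 3
Loop ends.

Final answer: 3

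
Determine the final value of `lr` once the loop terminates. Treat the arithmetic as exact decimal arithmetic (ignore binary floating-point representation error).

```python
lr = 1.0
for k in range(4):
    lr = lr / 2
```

Let's trace through this code step by step.

Initialize: lr = 1.0
Entering loop: for k in range(4):
After iteration 1: k = 0, lr = 0.5
After iteration 2: k = 1, lr = 0.25
After iteration 3: k = 2, lr = 0.125
After iteration 4: k = 3, lr = 0.0625
Loop ends.

Final answer: 0.0625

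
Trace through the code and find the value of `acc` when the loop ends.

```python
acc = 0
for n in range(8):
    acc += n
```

Let's trace through this code step by step.

Initialize: acc = 0
Entering loop: for n in range(8):
After iteration 1: n = 0, acc = 0
After iteration 2: n = 1, acc = 1
After iteration 3: n = 2, acc = 3
After iteration 4: n = 3, acc = 6
After iteration 5: n = 4, acc = 10
After iteration 6: n = 5, acc = 15
After iteration 7: n = 6, acc = 21
After iteration 8: n = 7, acc = 28
Loop ends.

Final answer: 28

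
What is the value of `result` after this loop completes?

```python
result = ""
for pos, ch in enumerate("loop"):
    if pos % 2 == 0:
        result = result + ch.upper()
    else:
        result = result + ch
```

Let's trace through this code step by step.

Initialize: result = ''
Entering loop: for pos, ch in enumerate("loop"):
After iteration 1: pos = 0, ch = 'l', result = 'L'
After iteration 2: pos = 1, ch = 'o', result = 'Lo'
After iteration 3: pos = 2, ch = 'o', result = 'LoO'
After iteration 4: pos = 3, ch = 'p', result = 'LoOp'
Loop ends.

Final answer: 'LoOp'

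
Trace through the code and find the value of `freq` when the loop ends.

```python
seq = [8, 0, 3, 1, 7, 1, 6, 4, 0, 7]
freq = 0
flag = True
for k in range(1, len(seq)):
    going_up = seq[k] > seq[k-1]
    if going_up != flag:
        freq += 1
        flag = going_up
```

Let's trace through this code step by step.

Initialize: seq = [8, 0, 3, 1, 7, 1, 6, 4, 0, 7]
Initialize: freq = 0
Initialize: flag = True
Entering loop: for k in range(1, len(seq)):
After iteration 1: k = 1, freq = 1, flag = False, going_up = False
After iteration 2: k = 2, freq = 2, flag = True, going_up = True
After iteration 3: k = 3, freq = 3, flag = False, going_up = False
After iteration 4: k = 4, freq = 4, flag = True, going_up = True
After iteration 5: k = 5, freq = 5, flag = False, going_up = False
After iteration 6: k = 6, freq = 6, flag = True, going_up = True
After iteration 7: k = 7, freq = 7, flag = False, going_up = False
After iteration 8: k = 8, freq = 7, flag = False, going_up = False
After iteration 9: k = 9, freq = 8, flag = True, going_up = True
Loop ends.

Final answer: 8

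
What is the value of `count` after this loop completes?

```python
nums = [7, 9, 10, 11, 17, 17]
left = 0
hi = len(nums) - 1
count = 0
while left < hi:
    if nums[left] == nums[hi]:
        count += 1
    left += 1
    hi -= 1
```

Let's trace through this code step by step.

Initialize: nums = [7, 9, 10, 11, 17, 17]
Initialize: left = 0
Initialize: hi = 5
Initialize: count = 0
Entering loop: while left < hi:
After iteration 1: left = 1, hi = 4, count = 0
After iteration 2: left = 2, hi = 3, count = 0
After iteration 3: left = 3, hi = 2, count = 0
Loop ends.

Final answer: 0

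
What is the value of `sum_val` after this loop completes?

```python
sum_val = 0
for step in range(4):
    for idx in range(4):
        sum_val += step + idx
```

Let's trace through this code step by step.

Initialize: sum_val = 0
Entering loop: for step in range(4):
After iteration 1: step = 0, sum_val = 6
After iteration 2: step = 1, sum_val = 16
After iteration 3: step = 2, sum_val = 30
After iteration 4: step = 3, sum_val = 48
Loop ends.

Final answer: 48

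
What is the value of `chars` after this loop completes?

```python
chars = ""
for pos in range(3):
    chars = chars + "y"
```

Let's trace through this code step by step.

Initialize: chars = ''
Entering loop: for pos in range(3):
After iteration 1: pos = 0, chars = 'y'
After iteration 2: pos = 1, chars = 'yy'
After iteration 3: pos = 2, chars = 'yyy'
Loop ends.

Final answer: 'yyy'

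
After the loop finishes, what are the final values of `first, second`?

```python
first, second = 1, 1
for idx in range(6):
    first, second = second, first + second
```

Let's trace through this code step by step.

Initialize: first = 1
Initialize: second = 1
Entering loop: for idx in range(6):
After iteration 1: idx = 0, first = 1, second = 2
After iteration 2: idx = 1, first = 2, second = 3
After iteration 3: idx = 2, first = 3, second = 5
After iteration 4: idx = 3, first = 5, second = 8
After iteration 5: idx = 4, first = 8, second = 13
After iteration 6: idx = 5, first = 13, second = 21
Loop ends.

Final answer: 13, 21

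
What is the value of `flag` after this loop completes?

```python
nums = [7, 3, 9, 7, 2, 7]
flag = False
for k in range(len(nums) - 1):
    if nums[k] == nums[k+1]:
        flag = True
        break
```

Let's trace through this code step by step.

Initialize: nums = [7, 3, 9, 7, 2, 7]
Initialize: flag = False
Entering loop: for k in range(len(nums) - 1):
After iteration 1: k = 0, flag = False
After iteration 2: k = 1, flag = False
After iteration 3: k = 2, flag = False
After iteration 4: k = 3, flag = False
After iteration 5: k = 4, flag = False
Loop ends.

Final answer: False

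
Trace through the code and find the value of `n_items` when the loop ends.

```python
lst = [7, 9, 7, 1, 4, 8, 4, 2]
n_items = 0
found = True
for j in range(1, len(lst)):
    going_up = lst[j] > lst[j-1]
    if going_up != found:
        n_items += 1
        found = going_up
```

Let's trace through this code step by step.

Initialize: lst = [7, 9, 7, 1, 4, 8, 4, 2]
Initialize: n_items = 0
Initialize: found = True
Entering loop: for j in range(1, len(lst)):
After iteration 1: j = 1, n_items = 0, found = True, going_up = True
After iteration 2: j = 2, n_items = 1, found = False, going_up = False
After iteration 3: j = 3, n_items = 1, found = False, going_up = False
After iteration 4: j = 4, n_items = 2, found = True, going_up = True
After iteration 5: j = 5, n_items = 2, found = True, going_up = True
After iteration 6: j = 6, n_items = 3, found = False, going_up = False
After iteration 7: j = 7, n_items = 3, found = False, going_up = False
Loop ends.

Final answer: 3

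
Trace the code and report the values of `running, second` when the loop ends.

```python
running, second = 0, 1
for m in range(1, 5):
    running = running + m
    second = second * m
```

Let's trace through this code step by step.

Initialize: running = 0
Initialize: second = 1
Entering loop: for m in range(1, 5):
After iteration 1: m = 1, running = 1, second = 1
After iteration 2: m = 2, running = 3, second = 2
After iteration 3: m = 3, running = 6, second = 6
After iteration 4: m = 4, running = 10, second = 24
Loop ends.

Final answer: 10, 24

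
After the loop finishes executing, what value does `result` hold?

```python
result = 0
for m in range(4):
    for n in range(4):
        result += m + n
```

Let's trace through this code step by step.

Initialize: result = 0
Entering loop: for m in range(4):
After iteration 1: m = 0, result = 6
After iteration 2: m = 1, result = 16
After iteration 3: m = 2, result = 30
After iteration 4: m = 3, result = 48
Loop ends.

Final answer: 48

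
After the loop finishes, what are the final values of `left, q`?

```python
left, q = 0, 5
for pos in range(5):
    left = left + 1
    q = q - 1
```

Let's trace through this code step by step.

Initialize: left = 0
Initialize: q = 5
Entering loop: for pos in range(5):
After iteration 1: pos = 0, left = 1, q = 4
After iteration 2: pos = 1, left = 2, q = 3
After iteration 3: pos = 2, left = 3, q = 2
After iteration 4: pos = 3, left = 4, q = 1
After iteration 5: pos = 4, left = 5, q = 0
Loop ends.

Final answer: 5, 0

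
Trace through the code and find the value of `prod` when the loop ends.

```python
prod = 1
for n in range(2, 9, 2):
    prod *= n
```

Let's trace through this code step by step.

Initialize: prod = 1
Entering loop: for n in range(2, 9, 2):
After iteration 1: n = 2, prod = 2
After iteration 2: n = 4, prod = 8
After iteration 3: n = 6, prod = 48
After iteration 4: n = 8, prod = 384
Loop ends.

Final answer: 384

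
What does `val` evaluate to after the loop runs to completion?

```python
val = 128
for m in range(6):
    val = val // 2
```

Let's trace through this code step by step.

Initialize: val = 128
Entering loop: for m in range(6):
After iteration 1: m = 0, val = 64
After iteration 2: m = 1, val = 32
After iteration 3: m = 2, val = 16
After iteration 4: m = 3, val = 8
After iteration 5: m = 4, val = 4
After iteration 6: m = 5, val = 2
Loop ends.

Final answer: 2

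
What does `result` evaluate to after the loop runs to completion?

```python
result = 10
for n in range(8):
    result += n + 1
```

Let's trace through this code step by step.

Initialize: result = 10
Entering loop: for n in range(8):
After iteration 1: n = 0, result = 11
After iteration 2: n = 1, result = 13
After iteration 3: n = 2, result = 16
After iteration 4: n = 3, result = 20
After iteration 5: n = 4, result = 25
After iteration 6: n = 5, result = 31
After iteration 7: n = 6, result = 38
After iteration 8: n = 7, result = 46
Loop ends.

Final answer: 46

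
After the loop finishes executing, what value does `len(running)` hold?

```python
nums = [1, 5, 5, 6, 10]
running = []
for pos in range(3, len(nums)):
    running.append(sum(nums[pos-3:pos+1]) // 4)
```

Let's trace through this code step by step.

Initialize: nums = [1, 5, 5, 6, 10]
Initialize: running = []
Entering loop: for pos in range(3, len(nums)):
After iteration 1: pos = 3, running = [4]
After iteration 2: pos = 4, running = [4, 6]
Loop ends.
len(running) = 2

Final answer: 2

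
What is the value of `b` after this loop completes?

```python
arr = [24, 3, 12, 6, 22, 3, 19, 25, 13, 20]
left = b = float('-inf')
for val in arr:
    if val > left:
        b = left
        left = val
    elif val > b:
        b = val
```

Let's trace through this code step by step.

Initialize: arr = [24, 3, 12, 6, 22, 3, 19, 25, 13, 20]
Initialize: left = -inf
Initialize: b = -inf
Entering loop: for val in arr:
After iteration 1: val = 24, left = 24, b = -inf
After iteration 2: val = 3, left = 24, b = 3
After iteration 3: val = 12, left = 24, b = 12
After iteration 4: val = 6, left = 24, b = 12
After iteration 5: val = 22, left = 24, b = 22
After iteration 6: val = 3, left = 24, b = 22
After iteration 7: val = 19, left = 24, b = 22
After iteration 8: val = 25, left = 25, b = 24
After iteration 9: val = 13, left = 25, b = 24
After iteration 10: val = 20, left = 25, b = 24
Loop ends.

Final answer: 24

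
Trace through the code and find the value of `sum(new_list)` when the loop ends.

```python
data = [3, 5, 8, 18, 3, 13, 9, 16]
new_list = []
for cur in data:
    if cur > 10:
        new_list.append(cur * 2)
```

Let's trace through this code step by step.

Initialize: data = [3, 5, 8, 18, 3, 13, 9, 16]
Initialize: new_list = []
Entering loop: for cur in data:
After iteration 1: cur = 3, new_list = []
After iteration 2: cur = 5, new_list = []
After iteration 3: cur = 8, new_list = []
After iteration 4: cur = 18, new_list = [36]
After iteration 5: cur = 3, new_list = [36]
After iteration 6: cur = 13, new_list = [36, 26]
After iteration 7: cur = 9, new_list = [36, 26]
After iteration 8: cur = 16, new_list = [36, 26, 32]
Loop ends.
sum(new_list) = 94

Final answer: 94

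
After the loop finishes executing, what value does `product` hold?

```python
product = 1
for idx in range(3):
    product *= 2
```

Let's trace through this code step by step.

Initialize: product = 1
Entering loop: for idx in range(3):
After iteration 1: idx = 0, product = 2
After iteration 2: idx = 1, product = 4
After iteration 3: idx = 2, product = 8
Loop ends.

Final answer: 8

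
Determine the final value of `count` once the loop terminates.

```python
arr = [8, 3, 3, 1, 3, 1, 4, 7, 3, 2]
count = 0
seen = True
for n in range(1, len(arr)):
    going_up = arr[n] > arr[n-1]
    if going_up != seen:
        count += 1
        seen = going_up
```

Let's trace through this code step by step.

Initialize: arr = [8, 3, 3, 1, 3, 1, 4, 7, 3, 2]
Initialize: count = 0
Initialize: seen = True
Entering loop: for n in range(1, len(arr)):
After iteration 1: n = 1, count = 1, seen = False, going_up = False
After iteration 2: n = 2, count = 1, seen = False, going_up = False
After iteration 3: n = 3, count = 1, seen = False, going_up = False
After iteration 4: n = 4, count = 2, seen = True, going_up = True
After iteration 5: n = 5, count = 3, seen = False, going_up = False
After iteration 6: n = 6, count = 4, seen = True, going_up = True
After iteration 7: n = 7, count = 4, seen = True, going_up = True
After iteration 8: n = 8, count = 5, seen = False, going_up = False
After iteration 9: n = 9, count = 5, seen = False, going_up = False
Loop ends.

Final answer: 5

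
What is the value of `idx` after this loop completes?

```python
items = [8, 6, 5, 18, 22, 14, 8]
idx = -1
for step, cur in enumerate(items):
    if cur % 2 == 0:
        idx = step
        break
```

Let's trace through this code step by step.

Initialize: items = [8, 6, 5, 18, 22, 14, 8]
Initialize: idx = -1
Entering loop: for step, cur in enumerate(items):
After iteration 1: step = 0, cur = 8, idx = 0
Loop ends.

Final answer: 0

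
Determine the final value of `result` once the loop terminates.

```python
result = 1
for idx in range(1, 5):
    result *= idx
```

Let's trace through this code step by step.

Initialize: result = 1
Entering loop: for idx in range(1, 5):
After iteration 1: idx = 1, result = 1
After iteration 2: idx = 2, result = 2
After iteration 3: idx = 3, result = 6
After iteration 4: idx = 4, result = 24
Loop ends.

Final answer: 24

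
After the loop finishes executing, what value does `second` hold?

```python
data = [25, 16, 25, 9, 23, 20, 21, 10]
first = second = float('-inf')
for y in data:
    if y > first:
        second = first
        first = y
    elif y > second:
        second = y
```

Let's trace through this code step by step.

Initialize: data = [25, 16, 25, 9, 23, 20, 21, 10]
Initialize: first = -inf
Initialize: second = -inf
Entering loop: for y in data:
After iteration 1: y = 25, first = 25, second = -inf
After iteration 2: y = 16, first = 25, second = 16
After iteration 3: y = 25, first = 25, second = 25
After iteration 4: y = 9, first = 25, second = 25
After iteration 5: y = 23, first = 25, second = 25
After iteration 6: y = 20, first = 25, second = 25
After iteration 7: y = 21, first = 25, second = 25
After iteration 8: y = 10, first = 25, second = 25
Loop ends.

Final answer: 25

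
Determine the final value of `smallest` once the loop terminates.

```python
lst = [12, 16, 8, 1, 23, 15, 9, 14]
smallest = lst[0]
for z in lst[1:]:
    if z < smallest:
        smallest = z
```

Let's trace through this code step by step.

Initialize: lst = [12, 16, 8, 1, 23, 15, 9, 14]
Initialize: smallest = 12
Entering loop: for z in lst[1:]:
After iteration 1: z = 16, smallest = 12
After iteration 2: z = 8, smallest = 8
After iteration 3: z = 1, smallest = 1
After iteration 4: z = 23, smallest = 1
After iteration 5: z = 15, smallest = 1
After iteration 6: z = 9, smallest = 1
After iteration 7: z = 14, smallest = 1
Loop ends.

Final answer: 1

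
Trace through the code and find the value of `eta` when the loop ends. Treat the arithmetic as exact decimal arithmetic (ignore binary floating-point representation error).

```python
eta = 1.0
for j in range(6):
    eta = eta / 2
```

Let's trace through this code step by step.

Initialize: eta = 1.0
Entering loop: for j in range(6):
After iteration 1: j = 0, eta = 0.5
After iteration 2: j = 1, eta = 0.25
After iteration 3: j = 2, eta = 0.125
After iteration 4: j = 3, eta = 0.0625
After iteration 5: j = 4, eta = 0.03125
After iteration 6: j = 5, eta = 0.015625
Loop ends.

Final answer: 0.015625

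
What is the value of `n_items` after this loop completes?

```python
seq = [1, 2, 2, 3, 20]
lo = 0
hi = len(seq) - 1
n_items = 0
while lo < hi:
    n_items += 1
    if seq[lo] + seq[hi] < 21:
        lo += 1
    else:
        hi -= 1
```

Let's trace through this code step by step.

Initialize: seq = [1, 2, 2, 3, 20]
Initialize: lo = 0
Initialize: hi = 4
Initialize: n_items = 0
Entering loop: while lo < hi:
After iteration 1: lo = 0, hi = 3, n_items = 1
After iteration 2: lo = 1, hi = 3, n_items = 2
After iteration 3: lo = 2, hi = 3, n_items = 3
After iteration 4: lo = 3, hi = 3, n_items = 4
Loop ends.

Final answer: 4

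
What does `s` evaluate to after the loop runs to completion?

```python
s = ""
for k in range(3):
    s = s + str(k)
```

Let's trace through this code step by step.

Initialize: s = ''
Entering loop: for k in range(3):
After iteration 1: k = 0, s = '0'
After iteration 2: k = 1, s = '01'
After iteration 3: k = 2, s = '012'
Loop ends.

Final answer: '012'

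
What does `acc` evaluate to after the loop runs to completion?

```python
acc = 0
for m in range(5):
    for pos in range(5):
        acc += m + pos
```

Let's trace through this code step by step.

Initialize: acc = 0
Entering loop: for m in range(5):
After iteration 1: m = 0, acc = 10
After iteration 2: m = 1, acc = 25
After iteration 3: m = 2, acc = 45
After iteration 4: m = 3, acc = 70
After iteration 5: m = 4, acc = 100
Loop ends.

Final answer: 100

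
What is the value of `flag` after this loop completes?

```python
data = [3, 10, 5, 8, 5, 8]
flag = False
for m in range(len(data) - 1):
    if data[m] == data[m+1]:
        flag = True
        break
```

Let's trace through this code step by step.

Initialize: data = [3, 10, 5, 8, 5, 8]
Initialize: flag = False
Entering loop: for m in range(len(data) - 1):
After iteration 1: m = 0, flag = False
After iteration 2: m = 1, flag = False
After iteration 3: m = 2, flag = False
After iteration 4: m = 3, flag = False
After iteration 5: m = 4, flag = False
Loop ends.

Final answer: False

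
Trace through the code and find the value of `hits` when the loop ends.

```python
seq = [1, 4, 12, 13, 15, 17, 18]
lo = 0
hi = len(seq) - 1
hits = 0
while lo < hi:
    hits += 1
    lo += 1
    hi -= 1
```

Let's trace through this code step by step.

Initialize: seq = [1, 4, 12, 13, 15, 17, 18]
Initialize: lo = 0
Initialize: hi = 6
Initialize: hits = 0
Entering loop: while lo < hi:
After iteration 1: lo = 1, hi = 5, hits = 1
After iteration 2: lo = 2, hi = 4, hits = 2
After iteration 3: lo = 3, hi = 3, hits = 3
Loop ends.

Final answer: 3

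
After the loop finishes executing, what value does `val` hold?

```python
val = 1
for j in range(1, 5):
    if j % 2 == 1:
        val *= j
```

Let's trace through this code step by step.

Initialize: val = 1
Entering loop: for j in range(1, 5):
After iteration 1: j = 1, val = 1
After iteration 2: j = 2, val = 1
After iteration 3: j = 3, val = 3
After iteration 4: j = 4, val = 3
Loop ends.

Final answer: 3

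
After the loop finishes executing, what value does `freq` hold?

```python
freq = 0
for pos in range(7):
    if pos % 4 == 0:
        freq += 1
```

Let's trace through this code step by step.

Initialize: freq = 0
Entering loop: for pos in range(7):
After iteration 1: pos = 0, freq = 1
After iteration 2: pos = 1, freq = 1
After iteration 3: pos = 2, freq = 1
After iteration 4: pos = 3, freq = 1
After iteration 5: pos = 4, freq = 2
After iteration 6: pos = 5, freq = 2
After iteration 7: pos = 6, freq = 2
Loop ends.

Final answer: 2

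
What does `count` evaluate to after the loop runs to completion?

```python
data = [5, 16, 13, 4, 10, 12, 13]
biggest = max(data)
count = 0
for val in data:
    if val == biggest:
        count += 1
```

Let's trace through this code step by step.

Initialize: data = [5, 16, 13, 4, 10, 12, 13]
Initialize: biggest = 16
Initialize: count = 0
Entering loop: for val in data:
After iteration 1: val = 5, count = 0
After iteration 2: val = 16, count = 1
After iteration 3: val = 13, count = 1
After iteration 4: val = 4, count = 1
After iteration 5: val = 10, count = 1
After iteration 6: val = 12, count = 1
After iteration 7: val = 13, count = 1
Loop ends.

Final answer: 1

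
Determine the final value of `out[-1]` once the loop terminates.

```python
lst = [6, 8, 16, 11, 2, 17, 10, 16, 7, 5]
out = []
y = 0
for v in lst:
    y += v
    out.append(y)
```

Let's trace through this code step by step.

Initialize: lst = [6, 8, 16, 11, 2, 17, 10, 16, 7, 5]
Initialize: out = []
Initialize: y = 0
Entering loop: for v in lst:
After iteration 1: v = 6, out = [6], y = 6
After iteration 2: v = 8, out = [6, 14], y = 14
After iteration 3: v = 16, out = [6, 14, 30], y = 30
After iteration 4: v = 11, out = [6, 14, 30, 41], y = 41
After iteration 5: v = 2, out = [6, 14, 30, 41, 43], y = 43
After iteration 6: v = 17, out = [6, 14, 30, 41, 43, 60], y = 60
After iteration 7: v = 10, out = [6, 14, 30, 41, 43, 60, 70], y = 70
After iteration 8: v = 16, out = [6, 14, 30, 41, 43, 60, 70, 86], y = 86
After iteration 9: v = 7, out = [6, 14, 30, 41, 43, 60, 70, 86, 93], y = 93
After iteration 10: v = 5, out = [6, 14, 30, 41, 43, 60, 70, 86, 93, 98], y = 98
Loop ends.
out[-1] = 98

Final answer: 98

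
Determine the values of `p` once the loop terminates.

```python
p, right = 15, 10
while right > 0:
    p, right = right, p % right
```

Let's trace through this code step by step.

Initialize: p = 15
Initialize: right = 10
Entering loop: while right > 0:
After iteration 1: p = 10, right = 5
After iteration 2: p = 5, right = 0
Loop ends.

Final answer: 5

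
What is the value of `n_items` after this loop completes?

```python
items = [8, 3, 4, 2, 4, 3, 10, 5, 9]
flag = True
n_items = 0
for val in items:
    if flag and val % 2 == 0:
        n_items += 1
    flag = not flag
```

Let's trace through this code step by step.

Initialize: items = [8, 3, 4, 2, 4, 3, 10, 5, 9]
Initialize: flag = True
Initialize: n_items = 0
Entering loop: for val in items:
After iteration 1: val = 8, flag = False, n_items = 1
After iteration 2: val = 3, flag = True, n_items = 1
After iteration 3: val = 4, flag = False, n_items = 2
After iteration 4: val = 2, flag = True, n_items = 2
After iteration 5: val = 4, flag = False, n_items = 3
After iteration 6: val = 3, flag = True, n_items = 3
After iteration 7: val = 10, flag = False, n_items = 4
After iteration 8: val = 5, flag = True, n_items = 4
After iteration 9: val = 9, flag = False, n_items = 4
Loop ends.

Final answer: 4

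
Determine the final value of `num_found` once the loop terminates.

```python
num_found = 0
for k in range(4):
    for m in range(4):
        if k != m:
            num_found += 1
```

Let's trace through this code step by step.

Initialize: num_found = 0
Entering loop: for k in range(4):
After iteration 1: k = 0, num_found = 3
After iteration 2: k = 1, num_found = 6
After iteration 3: k = 2, num_found = 9
After iteration 4: k = 3, num_found = 12
Loop ends.

Final answer: 12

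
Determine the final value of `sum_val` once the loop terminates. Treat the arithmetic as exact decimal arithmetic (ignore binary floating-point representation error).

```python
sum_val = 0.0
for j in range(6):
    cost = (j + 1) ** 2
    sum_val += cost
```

Let's trace through this code step by step.

Initialize: sum_val = 0.0
Entering loop: for j in range(6):
After iteration 1: j = 0, sum_val = 1.0, cost = 1
After iteration 2: j = 1, sum_val = 5.0, cost = 4
After iteration 3: j = 2, sum_val = 14.0, cost = 9
After iteration 4: j = 3, sum_val = 30.0, cost = 16
After iteration 5: j = 4, sum_val = 55.0, cost = 25
After iteration 6: j = 5, sum_val = 91.0, cost = 36
Loop ends.

Final answer: 91.0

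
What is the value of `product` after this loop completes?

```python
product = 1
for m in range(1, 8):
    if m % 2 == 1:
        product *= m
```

Let's trace through this code step by step.

Initialize: product = 1
Entering loop: for m in range(1, 8):
After iteration 1: m = 1, product = 1
After iteration 2: m = 2, product = 1
After iteration 3: m = 3, product = 3
After iteration 4: m = 4, product = 3
After iteration 5: m = 5, product = 15
After iteration 6: m = 6, product = 15
After iteration 7: m = 7, product = 105
Loop ends.

Final answer: 105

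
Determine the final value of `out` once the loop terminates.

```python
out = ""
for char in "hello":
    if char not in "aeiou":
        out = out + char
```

Let's trace through this code step by step.

Initialize: out = ''
Entering loop: for char in "hello":
After iteration 1: char = 'h', out = 'h'
After iteration 2: char = 'e', out = 'h'
After iteration 3: char = 'l', out = 'hl'
After iteration 4: char = 'l', out = 'hll'
After iteration 5: char = 'o', out = 'hll'
Loop ends.

Final answer: 'hll'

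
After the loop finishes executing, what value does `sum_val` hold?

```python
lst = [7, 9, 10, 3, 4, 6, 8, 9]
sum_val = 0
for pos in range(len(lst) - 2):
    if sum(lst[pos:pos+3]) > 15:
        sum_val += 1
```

Let's trace through this code step by step.

Initialize: lst = [7, 9, 10, 3, 4, 6, 8, 9]
Initialize: sum_val = 0
Entering loop: for pos in range(len(lst) - 2):
After iteration 1: pos = 0, sum_val = 1
After iteration 2: pos = 1, sum_val = 2
After iteration 3: pos = 2, sum_val = 3
After iteration 4: pos = 3, sum_val = 3
After iteration 5: pos = 4, sum_val = 4
After iteration 6: pos = 5, sum_val = 5
Loop ends.

Final answer: 5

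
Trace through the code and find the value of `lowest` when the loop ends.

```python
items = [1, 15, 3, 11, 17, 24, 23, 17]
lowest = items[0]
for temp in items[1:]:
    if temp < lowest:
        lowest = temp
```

Let's trace through this code step by step.

Initialize: items = [1, 15, 3, 11, 17, 24, 23, 17]
Initialize: lowest = 1
Entering loop: for temp in items[1:]:
After iteration 1: temp = 15, lowest = 1
After iteration 2: temp = 3, lowest = 1
After iteration 3: temp = 11, lowest = 1
After iteration 4: temp = 17, lowest = 1
After iteration 5: temp = 24, lowest = 1
After iteration 6: temp = 23, lowest = 1
After iteration 7: temp = 17, lowest = 1
Loop ends.

Final answer: 1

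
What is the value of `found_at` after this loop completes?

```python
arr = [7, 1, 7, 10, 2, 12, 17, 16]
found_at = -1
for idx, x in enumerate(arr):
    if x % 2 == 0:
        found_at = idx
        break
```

Let's trace through this code step by step.

Initialize: arr = [7, 1, 7, 10, 2, 12, 17, 16]
Initialize: found_at = -1
Entering loop: for idx, x in enumerate(arr):
After iteration 1: idx = 0, x = 7, found_at = -1
After iteration 2: idx = 1, x = 1, found_at = -1
After iteration 3: idx = 2, x = 7, found_at = -1
After iteration 4: idx = 3, x = 10, found_at = 3
Loop ends.

Final answer: 3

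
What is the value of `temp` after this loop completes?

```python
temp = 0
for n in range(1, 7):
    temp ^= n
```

Let's trace through this code step by step.

Initialize: temp = 0
Entering loop: for n in range(1, 7):
After iteration 1: n = 1, temp = 1
After iteration 2: n = 2, temp = 3
After iteration 3: n = 3, temp = 0
After iteration 4: n = 4, temp = 4
After iteration 5: n = 5, temp = 1
After iteration 6: n = 6, temp = 7
Loop ends.

Final answer: 7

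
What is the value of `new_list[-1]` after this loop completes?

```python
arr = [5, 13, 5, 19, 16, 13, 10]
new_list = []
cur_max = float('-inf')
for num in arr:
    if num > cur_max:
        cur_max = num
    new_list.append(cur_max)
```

Let's trace through this code step by step.

Initialize: arr = [5, 13, 5, 19, 16, 13, 10]
Initialize: new_list = []
Initialize: cur_max = -inf
Entering loop: for num in arr:
After iteration 1: num = 5, new_list = [5], cur_max = 5
After iteration 2: num = 13, new_list = [5, 13], cur_max = 13
After iteration 3: num = 5, new_list = [5, 13, 13], cur_max = 13
After iteration 4: num = 19, new_list = [5, 13, 13, 19], cur_max = 19
After iteration 5: num = 16, new_list = [5, 13, 13, 19, 19], cur_max = 19
After iteration 6: num = 13, new_list = [5, 13, 13, 19, 19, 19], cur_max = 19
After iteration 7: num = 10, new_list = [5, 13, 13, 19, 19, 19, 19], cur_max = 19
Loop ends.
new_list[-1] = 19

Final answer: 19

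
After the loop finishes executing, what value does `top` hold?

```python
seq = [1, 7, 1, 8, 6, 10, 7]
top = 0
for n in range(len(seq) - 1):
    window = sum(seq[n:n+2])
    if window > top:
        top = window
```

Let's trace through this code step by step.

Initialize: seq = [1, 7, 1, 8, 6, 10, 7]
Initialize: top = 0
Entering loop: for n in range(len(seq) - 1):
After iteration 1: n = 0, top = 8, window = 8
After iteration 2: n = 1, top = 8, window = 8
After iteration 3: n = 2, top = 9, window = 9
After iteration 4: n = 3, top = 14, window = 14
After iteration 5: n = 4, top = 16, window = 16
After iteration 6: n = 5, top = 17, window = 17
Loop ends.

Final answer: 17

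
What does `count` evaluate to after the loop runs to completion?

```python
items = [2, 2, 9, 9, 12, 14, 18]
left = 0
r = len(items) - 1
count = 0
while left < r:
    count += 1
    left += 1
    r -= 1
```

Let's trace through this code step by step.

Initialize: items = [2, 2, 9, 9, 12, 14, 18]
Initialize: left = 0
Initialize: r = 6
Initialize: count = 0
Entering loop: while left < r:
After iteration 1: left = 1, r = 5, count = 1
After iteration 2: left = 2, r = 4, count = 2
After iteration 3: left = 3, r = 3, count = 3
Loop ends.

Final answer: 3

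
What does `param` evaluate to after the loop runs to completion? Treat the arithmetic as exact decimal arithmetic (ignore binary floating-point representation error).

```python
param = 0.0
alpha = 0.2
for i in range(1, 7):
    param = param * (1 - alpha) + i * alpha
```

Let's trace through this code step by step.

Initialize: param = 0.0
Initialize: alpha = 0.2
Entering loop: for i in range(1, 7):
After iteration 1: i = 1, param = 0.2
After iteration 2: i = 2, param = 0.56
After iteration 3: i = 3, param = 1.048
After iteration 4: i = 4, param = 1.6384
After iteration 5: i = 5, param = 2.31072
After iteration 6: i = 6, param = 3.048576
Loop ends.

Final answer: 3.048576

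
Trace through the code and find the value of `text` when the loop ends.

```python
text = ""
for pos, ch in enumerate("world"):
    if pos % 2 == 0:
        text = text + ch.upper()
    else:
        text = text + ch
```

Let's trace through this code step by step.

Initialize: text = ''
Entering loop: for pos, ch in enumerate("world"):
After iteration 1: pos = 0, ch = 'w', text = 'W'
After iteration 2: pos = 1, ch = 'o', text = 'Wo'
After iteration 3: pos = 2, ch = 'r', text = 'WoR'
After iteration 4: pos = 3, ch = 'l', text = 'WoRl'
After iteration 5: pos = 4, ch = 'd', text = 'WoRlD'
Loop ends.

Final answer: 'WoRlD'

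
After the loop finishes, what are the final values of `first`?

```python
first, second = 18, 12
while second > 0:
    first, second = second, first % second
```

Let's trace through this code step by step.

Initialize: first = 18
Initialize: second = 12
Entering loop: while second > 0:
After iteration 1: first = 12, second = 6
After iteration 2: first = 6, second = 0
Loop ends.

Final answer: 6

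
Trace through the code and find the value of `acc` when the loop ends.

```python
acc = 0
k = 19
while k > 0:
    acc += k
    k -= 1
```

Let's trace through this code step by step.

Initialize: acc = 0
Initialize: k = 19
Entering loop: while k > 0:
After iteration 1: acc = 19, k = 18
After iteration 2: acc = 37, k = 17
After iteration 3: acc = 54, k = 16
After iteration 4: acc = 70, k = 15
After iteration 5: acc = 85, k = 14
After iteration 6: acc = 99, k = 13
After iteration 7: acc = 112, k = 12
After iteration 8: acc = 124, k = 11
After iteration 9: acc = 135, k = 10
After iteration 10: acc = 145, k = 9
After iteration 11: acc = 154, k = 8
After iteration 12: acc = 162, k = 7
After iteration 13: acc = 169, k = 6
After iteration 14: acc = 175, k = 5
After iteration 15: acc = 180, k = 4
After iteration 16: acc = 184, k = 3
After iteration 17: acc = 187, k = 2
After iteration 18: acc = 189, k = 1
After iteration 19: acc = 190, k = 0
Loop ends.

Final answer: 190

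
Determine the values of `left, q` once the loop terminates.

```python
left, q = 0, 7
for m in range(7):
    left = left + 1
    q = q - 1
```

Let's trace through this code step by step.

Initialize: left = 0
Initialize: q = 7
Entering loop: for m in range(7):
After iteration 1: m = 0, left = 1, q = 6
After iteration 2: m = 1, left = 2, q = 5
After iteration 3: m = 2, left = 3, q = 4
After iteration 4: m = 3, left = 4, q = 3
After iteration 5: m = 4, left = 5, q = 2
After iteration 6: m = 5, left = 6, q = 1
After iteration 7: m = 6, left = 7, q = 0
Loop ends.

Final answer: 7, 0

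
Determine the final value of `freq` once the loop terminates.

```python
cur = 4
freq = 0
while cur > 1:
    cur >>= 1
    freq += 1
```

Let's trace through this code step by step.

Initialize: cur = 4
Initialize: freq = 0
Entering loop: while cur > 1:
After iteration 1: cur = 2, freq = 1
After iteration 2: cur = 1, freq = 2
Loop ends.

Final answer: 2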